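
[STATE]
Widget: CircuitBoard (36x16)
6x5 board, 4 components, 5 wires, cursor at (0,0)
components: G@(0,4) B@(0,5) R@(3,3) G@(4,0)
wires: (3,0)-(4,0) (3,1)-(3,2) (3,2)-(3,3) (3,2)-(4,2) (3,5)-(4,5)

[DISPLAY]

   0 1 2 3 4 5                      
0  [.]              G   B           
                                    
1                                   
                                    
2                                   
                                    
3   ·   · ─ · ─ R       ·           
    │       │           │           
4   G       ·           ·           
Cursor: (0,0)                       
                                    
                                    
                                    
                                    
                                    


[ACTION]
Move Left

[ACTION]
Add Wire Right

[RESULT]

   0 1 2 3 4 5                      
0  [.]─ ·           G   B           
                                    
1                                   
                                    
2                                   
                                    
3   ·   · ─ · ─ R       ·           
    │       │           │           
4   G       ·           ·           
Cursor: (0,0)                       
                                    
                                    
                                    
                                    
                                    


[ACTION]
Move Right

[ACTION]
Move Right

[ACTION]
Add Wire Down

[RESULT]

   0 1 2 3 4 5                      
0   · ─ ·  [.]      G   B           
            │                       
1           ·                       
                                    
2                                   
                                    
3   ·   · ─ · ─ R       ·           
    │       │           │           
4   G       ·           ·           
Cursor: (0,2)                       
                                    
                                    
                                    
                                    
                                    


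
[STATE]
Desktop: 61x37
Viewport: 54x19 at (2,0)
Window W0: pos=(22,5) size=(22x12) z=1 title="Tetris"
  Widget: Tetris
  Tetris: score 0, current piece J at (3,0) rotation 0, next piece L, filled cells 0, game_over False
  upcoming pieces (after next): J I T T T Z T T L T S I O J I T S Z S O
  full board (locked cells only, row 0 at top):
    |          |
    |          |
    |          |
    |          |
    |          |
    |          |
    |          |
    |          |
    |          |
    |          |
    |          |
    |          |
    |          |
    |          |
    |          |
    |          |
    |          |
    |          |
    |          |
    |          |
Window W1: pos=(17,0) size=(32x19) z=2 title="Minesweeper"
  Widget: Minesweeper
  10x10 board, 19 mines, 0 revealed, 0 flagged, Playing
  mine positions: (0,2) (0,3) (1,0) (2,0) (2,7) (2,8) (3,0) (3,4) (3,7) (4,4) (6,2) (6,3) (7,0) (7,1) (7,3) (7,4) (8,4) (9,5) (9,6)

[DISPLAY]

               ┏━━━━━━━━━━━━━━━━━━━━━━━━━━━━━━┓       
               ┃ Minesweeper                  ┃       
               ┠──────────────────────────────┨       
               ┃■■■■■■■■■■                    ┃       
               ┃■■■■■■■■■■                    ┃       
               ┃■■■■■■■■■■                    ┃       
               ┃■■■■■■■■■■                    ┃       
               ┃■■■■■■■■■■                    ┃       
               ┃■■■■■■■■■■                    ┃       
               ┃■■■■■■■■■■                    ┃       
               ┃■■■■■■■■■■                    ┃       
               ┃■■■■■■■■■■                    ┃       
               ┃■■■■■■■■■■                    ┃       
               ┃                              ┃       
               ┃                              ┃       
               ┃                              ┃       
               ┃                              ┃       
               ┃                              ┃       
               ┗━━━━━━━━━━━━━━━━━━━━━━━━━━━━━━┛       


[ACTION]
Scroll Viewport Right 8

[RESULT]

          ┏━━━━━━━━━━━━━━━━━━━━━━━━━━━━━━┓            
          ┃ Minesweeper                  ┃            
          ┠──────────────────────────────┨            
          ┃■■■■■■■■■■                    ┃            
          ┃■■■■■■■■■■                    ┃            
          ┃■■■■■■■■■■                    ┃            
          ┃■■■■■■■■■■                    ┃            
          ┃■■■■■■■■■■                    ┃            
          ┃■■■■■■■■■■                    ┃            
          ┃■■■■■■■■■■                    ┃            
          ┃■■■■■■■■■■                    ┃            
          ┃■■■■■■■■■■                    ┃            
          ┃■■■■■■■■■■                    ┃            
          ┃                              ┃            
          ┃                              ┃            
          ┃                              ┃            
          ┃                              ┃            
          ┃                              ┃            
          ┗━━━━━━━━━━━━━━━━━━━━━━━━━━━━━━┛            


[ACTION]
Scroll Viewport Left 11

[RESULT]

                 ┏━━━━━━━━━━━━━━━━━━━━━━━━━━━━━━┓     
                 ┃ Minesweeper                  ┃     
                 ┠──────────────────────────────┨     
                 ┃■■■■■■■■■■                    ┃     
                 ┃■■■■■■■■■■                    ┃     
                 ┃■■■■■■■■■■                    ┃     
                 ┃■■■■■■■■■■                    ┃     
                 ┃■■■■■■■■■■                    ┃     
                 ┃■■■■■■■■■■                    ┃     
                 ┃■■■■■■■■■■                    ┃     
                 ┃■■■■■■■■■■                    ┃     
                 ┃■■■■■■■■■■                    ┃     
                 ┃■■■■■■■■■■                    ┃     
                 ┃                              ┃     
                 ┃                              ┃     
                 ┃                              ┃     
                 ┃                              ┃     
                 ┃                              ┃     
                 ┗━━━━━━━━━━━━━━━━━━━━━━━━━━━━━━┛     


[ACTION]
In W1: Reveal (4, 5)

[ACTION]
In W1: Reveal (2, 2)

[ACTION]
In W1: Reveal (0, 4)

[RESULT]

                 ┏━━━━━━━━━━━━━━━━━━━━━━━━━━━━━━┓     
                 ┃ Minesweeper                  ┃     
                 ┠──────────────────────────────┨     
                 ┃■■■■1■■■■■                    ┃     
                 ┃■322■■■■■■                    ┃     
                 ┃■3 1■■■■■■                    ┃     
                 ┃■2 2■■■■■■                    ┃     
                 ┃■1 2■2■■■■                    ┃     
                 ┃■123■■■■■■                    ┃     
                 ┃■■■■■■■■■■                    ┃     
                 ┃■■■■■■■■■■                    ┃     
                 ┃■■■■■■■■■■                    ┃     
                 ┃■■■■■■■■■■                    ┃     
                 ┃                              ┃     
                 ┃                              ┃     
                 ┃                              ┃     
                 ┃                              ┃     
                 ┃                              ┃     
                 ┗━━━━━━━━━━━━━━━━━━━━━━━━━━━━━━┛     


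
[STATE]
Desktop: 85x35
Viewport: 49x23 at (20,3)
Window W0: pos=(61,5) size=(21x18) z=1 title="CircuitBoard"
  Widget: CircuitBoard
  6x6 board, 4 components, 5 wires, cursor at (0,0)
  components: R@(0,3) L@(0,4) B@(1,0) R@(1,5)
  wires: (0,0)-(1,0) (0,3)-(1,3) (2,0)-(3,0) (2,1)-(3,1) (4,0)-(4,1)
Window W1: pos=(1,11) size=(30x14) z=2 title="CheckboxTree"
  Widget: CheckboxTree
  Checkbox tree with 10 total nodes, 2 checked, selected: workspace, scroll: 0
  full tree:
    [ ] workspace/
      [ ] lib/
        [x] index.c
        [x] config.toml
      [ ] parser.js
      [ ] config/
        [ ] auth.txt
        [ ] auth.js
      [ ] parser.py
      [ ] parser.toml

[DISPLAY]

                                                 
                                                 
                                         ┏━━━━━━━
                                         ┃ Circui
                                         ┠───────
                                         ┃   0 1 
                                         ┃0  [.] 
                                         ┃    │  
━━━━━━━━━━┓                              ┃1   B  
          ┃                              ┃       
──────────┨                              ┃2   ·  
          ┃                              ┃    │  
          ┃                              ┃3   ·  
          ┃                              ┃       
ml        ┃                              ┃4   · ─
          ┃                              ┃       
          ┃                              ┃5      
          ┃                              ┃Cursor:
          ┃                              ┃       
          ┃                              ┗━━━━━━━
          ┃                                      
━━━━━━━━━━┛                                      
                                                 


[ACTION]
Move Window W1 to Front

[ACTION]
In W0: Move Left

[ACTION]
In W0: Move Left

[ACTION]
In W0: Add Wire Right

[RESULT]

                                                 
                                                 
                                         ┏━━━━━━━
                                         ┃ Circui
                                         ┠───────
                                         ┃   0 1 
                                         ┃0  [.]─
                                         ┃    │  
━━━━━━━━━━┓                              ┃1   B  
          ┃                              ┃       
──────────┨                              ┃2   ·  
          ┃                              ┃    │  
          ┃                              ┃3   ·  
          ┃                              ┃       
ml        ┃                              ┃4   · ─
          ┃                              ┃       
          ┃                              ┃5      
          ┃                              ┃Cursor:
          ┃                              ┃       
          ┃                              ┗━━━━━━━
          ┃                                      
━━━━━━━━━━┛                                      
                                                 


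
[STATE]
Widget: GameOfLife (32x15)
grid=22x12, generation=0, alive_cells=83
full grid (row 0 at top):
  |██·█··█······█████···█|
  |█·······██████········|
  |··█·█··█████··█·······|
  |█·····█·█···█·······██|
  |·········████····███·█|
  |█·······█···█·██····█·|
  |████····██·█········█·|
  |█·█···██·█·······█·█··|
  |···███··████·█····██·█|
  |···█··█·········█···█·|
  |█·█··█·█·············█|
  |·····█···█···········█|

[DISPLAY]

Gen: 0                          
██·█··█······█████···█          
█·······██████········          
··█·█··█████··█·······          
█·····█·█···█·······██          
·········████····███·█          
█·······█···█·██····█·          
████····██·█········█·          
█·█···██·█·······█·█··          
···███··████·█····██·█          
···█··█·········█···█·          
█·█··█·█·············█          
·····█···█···········█          
                                
                                


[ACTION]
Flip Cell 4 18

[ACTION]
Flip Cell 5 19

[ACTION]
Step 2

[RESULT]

Gen: 2                          
███·······█···███·····          
█·█·······█···█·█·····          
·██···················          
········██·███·····███          
·······███········█··█          
··██···█····██···█···█          
█·██··█████··█····█·█·          
·····███···█·····█··█·          
·██···················          
··█···██··█··········█          
···███··██·········█·█          
·····█················          
                                
                                


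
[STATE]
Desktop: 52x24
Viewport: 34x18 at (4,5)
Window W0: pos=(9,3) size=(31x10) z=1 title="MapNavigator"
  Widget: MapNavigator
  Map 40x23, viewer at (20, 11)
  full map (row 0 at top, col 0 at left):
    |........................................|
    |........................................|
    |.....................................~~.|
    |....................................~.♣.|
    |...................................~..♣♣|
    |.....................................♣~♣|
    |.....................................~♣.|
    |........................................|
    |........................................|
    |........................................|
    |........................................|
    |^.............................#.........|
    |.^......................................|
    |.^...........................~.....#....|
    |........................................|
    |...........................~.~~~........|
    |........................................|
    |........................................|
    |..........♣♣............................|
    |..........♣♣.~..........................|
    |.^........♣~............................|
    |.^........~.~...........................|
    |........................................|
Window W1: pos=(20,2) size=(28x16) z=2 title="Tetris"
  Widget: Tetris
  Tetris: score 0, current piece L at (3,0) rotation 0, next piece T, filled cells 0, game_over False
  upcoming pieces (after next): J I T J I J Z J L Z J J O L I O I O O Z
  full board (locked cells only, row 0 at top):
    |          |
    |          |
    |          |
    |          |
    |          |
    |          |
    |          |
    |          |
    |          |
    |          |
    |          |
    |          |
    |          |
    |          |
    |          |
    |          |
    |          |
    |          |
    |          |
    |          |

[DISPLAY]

     ┠──────────┃          │Next: 
     ┃..........┃          │ ▒    
     ┃..........┃          │▒▒▒   
     ┃..........┃          │      
     ┃..........┃          │      
     ┃..........┃          │      
     ┃..........┃          │Score:
     ┗━━━━━━━━━━┃          │0     
                ┃          │      
                ┃          │      
                ┃          │      
                ┃          │      
                ┗━━━━━━━━━━━━━━━━━
                                  
                                  
                                  
                                  
                                  


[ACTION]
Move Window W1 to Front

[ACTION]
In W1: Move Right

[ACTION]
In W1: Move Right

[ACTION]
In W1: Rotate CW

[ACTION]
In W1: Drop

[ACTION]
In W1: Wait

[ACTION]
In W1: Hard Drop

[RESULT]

     ┠──────────┃          │Next: 
     ┃..........┃          │█     
     ┃..........┃          │███   
     ┃..........┃          │      
     ┃..........┃          │      
     ┃..........┃          │      
     ┃..........┃          │Score:
     ┗━━━━━━━━━━┃          │0     
                ┃          │      
                ┃     ▒    │      
                ┃     ▒    │      
                ┃     ▒▒   │      
                ┗━━━━━━━━━━━━━━━━━
                                  
                                  
                                  
                                  
                                  


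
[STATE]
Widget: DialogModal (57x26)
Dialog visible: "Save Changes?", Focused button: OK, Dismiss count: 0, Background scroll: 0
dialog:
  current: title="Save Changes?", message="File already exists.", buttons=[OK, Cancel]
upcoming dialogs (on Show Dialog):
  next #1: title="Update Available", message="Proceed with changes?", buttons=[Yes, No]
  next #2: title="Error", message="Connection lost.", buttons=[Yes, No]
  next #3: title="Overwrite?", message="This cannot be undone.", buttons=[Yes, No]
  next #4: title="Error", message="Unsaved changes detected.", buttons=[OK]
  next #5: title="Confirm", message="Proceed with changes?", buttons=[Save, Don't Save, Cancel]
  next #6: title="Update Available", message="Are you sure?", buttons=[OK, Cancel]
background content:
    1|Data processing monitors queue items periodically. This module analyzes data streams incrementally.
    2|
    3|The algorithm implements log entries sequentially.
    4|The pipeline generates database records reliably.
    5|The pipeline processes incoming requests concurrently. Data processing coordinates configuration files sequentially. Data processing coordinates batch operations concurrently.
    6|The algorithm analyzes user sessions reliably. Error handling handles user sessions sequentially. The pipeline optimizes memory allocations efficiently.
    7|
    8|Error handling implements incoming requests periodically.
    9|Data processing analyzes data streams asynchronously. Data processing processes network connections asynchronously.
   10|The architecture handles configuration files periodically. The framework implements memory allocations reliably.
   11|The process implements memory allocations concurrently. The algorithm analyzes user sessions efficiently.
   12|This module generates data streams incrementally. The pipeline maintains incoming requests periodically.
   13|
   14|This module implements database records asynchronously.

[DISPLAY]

Data processing monitors queue items periodically. This m
                                                         
The algorithm implements log entries sequentially.       
The pipeline generates database records reliably.        
The pipeline processes incoming requests concurrently. Da
The algorithm analyzes user sessions reliably. Error hand
                                                         
Error handling implements incoming requests periodically.
Data processing analyzes data streams asynchronously. Dat
The architecture handles configuration files periodically
The process impl┌──────────────────────┐s concurrently. T
This module gene│    Save Changes?     │mentally. The pip
                │ File already exists. │                 
This module impl│    [OK]  Cancel      │asynchronously.  
                └──────────────────────┘                 
                                                         
                                                         
                                                         
                                                         
                                                         
                                                         
                                                         
                                                         
                                                         
                                                         
                                                         


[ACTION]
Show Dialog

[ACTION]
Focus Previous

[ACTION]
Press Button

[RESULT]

Data processing monitors queue items periodically. This m
                                                         
The algorithm implements log entries sequentially.       
The pipeline generates database records reliably.        
The pipeline processes incoming requests concurrently. Da
The algorithm analyzes user sessions reliably. Error hand
                                                         
Error handling implements incoming requests periodically.
Data processing analyzes data streams asynchronously. Dat
The architecture handles configuration files periodically
The process implements memory allocations concurrently. T
This module generates data streams incrementally. The pip
                                                         
This module implements database records asynchronously.  
                                                         
                                                         
                                                         
                                                         
                                                         
                                                         
                                                         
                                                         
                                                         
                                                         
                                                         
                                                         


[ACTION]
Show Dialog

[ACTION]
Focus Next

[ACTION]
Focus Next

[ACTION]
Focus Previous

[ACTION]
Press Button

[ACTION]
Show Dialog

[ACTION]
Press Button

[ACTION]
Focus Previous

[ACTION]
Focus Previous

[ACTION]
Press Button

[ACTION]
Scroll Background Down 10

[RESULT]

The process implements memory allocations concurrently. T
This module generates data streams incrementally. The pip
                                                         
This module implements database records asynchronously.  
                                                         
                                                         
                                                         
                                                         
                                                         
                                                         
                                                         
                                                         
                                                         
                                                         
                                                         
                                                         
                                                         
                                                         
                                                         
                                                         
                                                         
                                                         
                                                         
                                                         
                                                         
                                                         


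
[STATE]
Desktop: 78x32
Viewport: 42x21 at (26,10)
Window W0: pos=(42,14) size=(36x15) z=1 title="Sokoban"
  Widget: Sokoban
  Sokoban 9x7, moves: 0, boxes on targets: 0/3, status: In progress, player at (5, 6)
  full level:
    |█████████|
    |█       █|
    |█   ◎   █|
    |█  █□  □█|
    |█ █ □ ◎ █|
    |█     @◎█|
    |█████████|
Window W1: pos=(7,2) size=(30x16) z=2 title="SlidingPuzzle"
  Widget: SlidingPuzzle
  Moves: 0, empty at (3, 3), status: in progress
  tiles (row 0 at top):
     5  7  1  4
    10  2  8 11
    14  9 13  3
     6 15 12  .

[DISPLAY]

3 │       ┃                               
──┤       ┃                               
  │       ┃                               
──┘       ┃                               
          ┃     ┏━━━━━━━━━━━━━━━━━━━━━━━━━
          ┃     ┃ Sokoban                 
          ┃     ┠─────────────────────────
━━━━━━━━━━┛     ┃█████████                
                ┃█       █                
                ┃█   ◎   █                
                ┃█  █□  □█                
                ┃█ █ □ ◎ █                
                ┃█     @◎█                
                ┃█████████                
                ┃Moves: 0  0/3            
                ┃                         
                ┃                         
                ┃                         
                ┗━━━━━━━━━━━━━━━━━━━━━━━━━
                                          
                                          


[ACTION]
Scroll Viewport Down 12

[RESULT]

──┤       ┃                               
  │       ┃                               
──┘       ┃                               
          ┃     ┏━━━━━━━━━━━━━━━━━━━━━━━━━
          ┃     ┃ Sokoban                 
          ┃     ┠─────────────────────────
━━━━━━━━━━┛     ┃█████████                
                ┃█       █                
                ┃█   ◎   █                
                ┃█  █□  □█                
                ┃█ █ □ ◎ █                
                ┃█     @◎█                
                ┃█████████                
                ┃Moves: 0  0/3            
                ┃                         
                ┃                         
                ┃                         
                ┗━━━━━━━━━━━━━━━━━━━━━━━━━
                                          
                                          
                                          


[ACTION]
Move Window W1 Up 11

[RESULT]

──┘       ┃                               
          ┃                               
          ┃                               
          ┃     ┏━━━━━━━━━━━━━━━━━━━━━━━━━
━━━━━━━━━━┛     ┃ Sokoban                 
                ┠─────────────────────────
                ┃█████████                
                ┃█       █                
                ┃█   ◎   █                
                ┃█  █□  □█                
                ┃█ █ □ ◎ █                
                ┃█     @◎█                
                ┃█████████                
                ┃Moves: 0  0/3            
                ┃                         
                ┃                         
                ┃                         
                ┗━━━━━━━━━━━━━━━━━━━━━━━━━
                                          
                                          
                                          


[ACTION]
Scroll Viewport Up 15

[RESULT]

━━━━━━━━━━┓                               
          ┃                               
──────────┨                               
──┐       ┃                               
4 │       ┃                               
──┤       ┃                               
1 │       ┃                               
──┤       ┃                               
3 │       ┃                               
──┤       ┃                               
  │       ┃                               
──┘       ┃                               
          ┃                               
          ┃                               
          ┃     ┏━━━━━━━━━━━━━━━━━━━━━━━━━
━━━━━━━━━━┛     ┃ Sokoban                 
                ┠─────────────────────────
                ┃█████████                
                ┃█       █                
                ┃█   ◎   █                
                ┃█  █□  □█                


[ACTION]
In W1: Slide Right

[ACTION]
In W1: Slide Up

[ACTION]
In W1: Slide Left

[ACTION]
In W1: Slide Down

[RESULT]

━━━━━━━━━━┓                               
          ┃                               
──────────┨                               
──┐       ┃                               
4 │       ┃                               
──┤       ┃                               
1 │       ┃                               
──┤       ┃                               
  │       ┃                               
──┤       ┃                               
3 │       ┃                               
──┘       ┃                               
          ┃                               
          ┃                               
          ┃     ┏━━━━━━━━━━━━━━━━━━━━━━━━━
━━━━━━━━━━┛     ┃ Sokoban                 
                ┠─────────────────────────
                ┃█████████                
                ┃█       █                
                ┃█   ◎   █                
                ┃█  █□  □█                


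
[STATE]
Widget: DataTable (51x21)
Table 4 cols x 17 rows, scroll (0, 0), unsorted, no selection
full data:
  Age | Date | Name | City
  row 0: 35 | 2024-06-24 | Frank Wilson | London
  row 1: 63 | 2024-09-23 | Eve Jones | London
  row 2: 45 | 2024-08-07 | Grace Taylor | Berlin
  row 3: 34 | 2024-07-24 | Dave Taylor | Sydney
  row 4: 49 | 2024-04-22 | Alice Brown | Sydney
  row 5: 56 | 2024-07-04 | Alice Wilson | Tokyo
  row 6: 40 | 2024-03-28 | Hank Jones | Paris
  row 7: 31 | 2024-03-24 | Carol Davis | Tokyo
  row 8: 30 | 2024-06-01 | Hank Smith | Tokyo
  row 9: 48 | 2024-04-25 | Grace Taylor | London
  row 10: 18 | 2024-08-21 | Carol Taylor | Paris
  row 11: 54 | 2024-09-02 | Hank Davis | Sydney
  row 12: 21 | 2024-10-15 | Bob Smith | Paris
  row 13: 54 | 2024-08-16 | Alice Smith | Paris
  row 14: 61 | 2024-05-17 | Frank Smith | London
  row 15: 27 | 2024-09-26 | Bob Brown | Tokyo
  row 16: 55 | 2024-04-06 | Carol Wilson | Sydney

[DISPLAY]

Age│Date      │Name        │City                   
───┼──────────┼────────────┼──────                 
35 │2024-06-24│Frank Wilson│London                 
63 │2024-09-23│Eve Jones   │London                 
45 │2024-08-07│Grace Taylor│Berlin                 
34 │2024-07-24│Dave Taylor │Sydney                 
49 │2024-04-22│Alice Brown │Sydney                 
56 │2024-07-04│Alice Wilson│Tokyo                  
40 │2024-03-28│Hank Jones  │Paris                  
31 │2024-03-24│Carol Davis │Tokyo                  
30 │2024-06-01│Hank Smith  │Tokyo                  
48 │2024-04-25│Grace Taylor│London                 
18 │2024-08-21│Carol Taylor│Paris                  
54 │2024-09-02│Hank Davis  │Sydney                 
21 │2024-10-15│Bob Smith   │Paris                  
54 │2024-08-16│Alice Smith │Paris                  
61 │2024-05-17│Frank Smith │London                 
27 │2024-09-26│Bob Brown   │Tokyo                  
55 │2024-04-06│Carol Wilson│Sydney                 
                                                   
                                                   


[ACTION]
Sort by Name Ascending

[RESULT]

Age│Date      │Name       ▲│City                   
───┼──────────┼────────────┼──────                 
49 │2024-04-22│Alice Brown │Sydney                 
54 │2024-08-16│Alice Smith │Paris                  
56 │2024-07-04│Alice Wilson│Tokyo                  
27 │2024-09-26│Bob Brown   │Tokyo                  
21 │2024-10-15│Bob Smith   │Paris                  
31 │2024-03-24│Carol Davis │Tokyo                  
18 │2024-08-21│Carol Taylor│Paris                  
55 │2024-04-06│Carol Wilson│Sydney                 
34 │2024-07-24│Dave Taylor │Sydney                 
63 │2024-09-23│Eve Jones   │London                 
61 │2024-05-17│Frank Smith │London                 
35 │2024-06-24│Frank Wilson│London                 
45 │2024-08-07│Grace Taylor│Berlin                 
48 │2024-04-25│Grace Taylor│London                 
54 │2024-09-02│Hank Davis  │Sydney                 
40 │2024-03-28│Hank Jones  │Paris                  
30 │2024-06-01│Hank Smith  │Tokyo                  
                                                   
                                                   


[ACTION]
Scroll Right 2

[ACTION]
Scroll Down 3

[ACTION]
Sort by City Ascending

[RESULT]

Age│Date      │Name        │City ▲                 
───┼──────────┼────────────┼──────                 
45 │2024-08-07│Grace Taylor│Berlin                 
63 │2024-09-23│Eve Jones   │London                 
61 │2024-05-17│Frank Smith │London                 
35 │2024-06-24│Frank Wilson│London                 
48 │2024-04-25│Grace Taylor│London                 
54 │2024-08-16│Alice Smith │Paris                  
21 │2024-10-15│Bob Smith   │Paris                  
18 │2024-08-21│Carol Taylor│Paris                  
40 │2024-03-28│Hank Jones  │Paris                  
49 │2024-04-22│Alice Brown │Sydney                 
55 │2024-04-06│Carol Wilson│Sydney                 
34 │2024-07-24│Dave Taylor │Sydney                 
54 │2024-09-02│Hank Davis  │Sydney                 
56 │2024-07-04│Alice Wilson│Tokyo                  
27 │2024-09-26│Bob Brown   │Tokyo                  
31 │2024-03-24│Carol Davis │Tokyo                  
30 │2024-06-01│Hank Smith  │Tokyo                  
                                                   
                                                   


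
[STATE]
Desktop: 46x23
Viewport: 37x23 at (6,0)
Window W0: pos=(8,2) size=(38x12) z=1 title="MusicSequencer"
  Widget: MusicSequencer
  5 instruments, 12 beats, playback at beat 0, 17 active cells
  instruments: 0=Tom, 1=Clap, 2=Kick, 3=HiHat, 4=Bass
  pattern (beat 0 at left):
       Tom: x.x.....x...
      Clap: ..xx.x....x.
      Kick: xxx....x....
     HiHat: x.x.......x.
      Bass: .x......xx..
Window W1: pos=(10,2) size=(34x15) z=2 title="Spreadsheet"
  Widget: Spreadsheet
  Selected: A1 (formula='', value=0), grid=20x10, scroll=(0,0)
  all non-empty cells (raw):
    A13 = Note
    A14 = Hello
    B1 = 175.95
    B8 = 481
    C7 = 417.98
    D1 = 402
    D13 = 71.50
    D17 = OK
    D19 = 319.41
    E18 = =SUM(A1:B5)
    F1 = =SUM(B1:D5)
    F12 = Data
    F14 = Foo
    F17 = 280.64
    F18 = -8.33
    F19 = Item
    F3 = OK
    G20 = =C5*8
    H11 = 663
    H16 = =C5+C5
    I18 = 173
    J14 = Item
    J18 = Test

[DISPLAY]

                                     
                                     
  ┏━┏━━━━━━━━━━━━━━━━━━━━━━━━━━━━━━━━
  ┃ ┃ Spreadsheet                    
  ┠─┠────────────────────────────────
  ┃ ┃A1:                             
  ┃ ┃       A       B       C       D
  ┃ ┃--------------------------------
  ┃ ┃  1      [0]  175.95       0    
  ┃ ┃  2        0       0       0    
  ┃ ┃  3        0       0       0    
  ┃ ┃  4        0       0       0    
  ┃ ┃  5        0       0       0    
  ┗━┃  6        0       0       0    
    ┃  7        0       0  417.98    
    ┃  8        0     481       0    
    ┗━━━━━━━━━━━━━━━━━━━━━━━━━━━━━━━━
                                     
                                     
                                     
                                     
                                     
                                     


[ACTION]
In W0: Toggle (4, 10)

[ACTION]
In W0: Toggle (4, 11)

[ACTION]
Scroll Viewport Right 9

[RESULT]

                                     
                                     
━┏━━━━━━━━━━━━━━━━━━━━━━━━━━━━━━━━┓━┓
 ┃ Spreadsheet                    ┃ ┃
─┠────────────────────────────────┨─┨
 ┃A1:                             ┃ ┃
 ┃       A       B       C       D┃ ┃
 ┃--------------------------------┃ ┃
 ┃  1      [0]  175.95       0    ┃ ┃
 ┃  2        0       0       0    ┃ ┃
 ┃  3        0       0       0    ┃ ┃
 ┃  4        0       0       0    ┃ ┃
 ┃  5        0       0       0    ┃ ┃
━┃  6        0       0       0    ┃━┛
 ┃  7        0       0  417.98    ┃  
 ┃  8        0     481       0    ┃  
 ┗━━━━━━━━━━━━━━━━━━━━━━━━━━━━━━━━┛  
                                     
                                     
                                     
                                     
                                     
                                     
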